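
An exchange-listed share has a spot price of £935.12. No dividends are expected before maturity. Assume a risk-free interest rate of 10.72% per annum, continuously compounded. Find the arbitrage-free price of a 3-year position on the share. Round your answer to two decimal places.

F = S·e^(rT) = 935.12 · e^(0.1072 × 3)
= 935.12 · e^0.321600 = 935.12 × 1.379333
F = £1,289.84

£1,289.84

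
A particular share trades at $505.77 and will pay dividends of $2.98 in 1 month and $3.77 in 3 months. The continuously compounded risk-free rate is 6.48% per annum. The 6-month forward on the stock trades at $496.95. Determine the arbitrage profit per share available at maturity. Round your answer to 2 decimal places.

PV(dividends) I = 2.98·e^(−0.0648·1/12) + 3.77·e^(−0.0648·3/12) = 6.6734
Fair forward F* = (S − I)·e^(rT) = (505.77 − 6.6734)·e^0.032400 = 499.0966 × 1.032931 = 515.5324
Market $496.95 < fair 515.5324: forward underpriced → reverse cash-and-carry (short the stock, invest proceeds at r, pay the dividends, go long the forward).
Profit at T = |F_mkt − F*| = |496.95 − 515.5324| = $18.58 per share

$18.58 per share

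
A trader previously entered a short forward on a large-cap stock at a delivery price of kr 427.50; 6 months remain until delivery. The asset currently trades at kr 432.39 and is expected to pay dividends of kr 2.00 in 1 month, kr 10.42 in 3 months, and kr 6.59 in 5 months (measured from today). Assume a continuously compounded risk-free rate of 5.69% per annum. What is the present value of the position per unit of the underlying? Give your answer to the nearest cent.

kr 1.82

PV(remaining dividends) I = 2.00·e^(−0.0569·1/12) + 10.42·e^(−0.0569·3/12) + 6.59·e^(−0.0569·5/12) = 18.6990
Current forward F = (S − I)·e^(rT) = (432.39 − 18.6990)·e^(0.0569·6/12) = 413.6910 × 1.028859 = 425.6297
Value (long) = (F − K)·e^(−rT) = (425.6297 − 427.50) × 0.971951 = -1.8178
Short position value = −(long value) = kr 1.82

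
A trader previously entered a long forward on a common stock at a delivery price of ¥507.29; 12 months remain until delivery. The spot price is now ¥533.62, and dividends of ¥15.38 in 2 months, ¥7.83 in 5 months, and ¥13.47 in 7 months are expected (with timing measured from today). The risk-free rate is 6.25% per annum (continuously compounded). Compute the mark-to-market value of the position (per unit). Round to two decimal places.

PV(remaining dividends) I = 15.38·e^(−0.0625·2/12) + 7.83·e^(−0.0625·5/12) + 13.47·e^(−0.0625·7/12) = 35.8371
Current forward F = (S − I)·e^(rT) = (533.62 − 35.8371)·e^(0.0625·12/12) = 497.7829 × 1.064494 = 529.8869
Value (long) = (F − K)·e^(−rT) = (529.8869 − 507.29) × 0.939413 = 21.2278
Value = ¥21.23

¥21.23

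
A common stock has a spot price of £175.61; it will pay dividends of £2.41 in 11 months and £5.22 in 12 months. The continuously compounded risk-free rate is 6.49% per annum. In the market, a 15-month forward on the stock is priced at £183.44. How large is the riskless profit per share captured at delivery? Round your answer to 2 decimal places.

£0.76 per share

PV(dividends) I = 2.41·e^(−0.0649·11/12) + 5.22·e^(−0.0649·12/12) = 7.1628
Fair forward F* = (S − I)·e^(rT) = (175.61 − 7.1628)·e^0.081125 = 168.4472 × 1.084506 = 182.6820
Market £183.44 > fair 182.6820: forward overpriced → cash-and-carry (borrow at r, buy the stock and collect the dividends, short the forward).
Profit at T = |F_mkt − F*| = |183.44 − 182.6820| = £0.76 per share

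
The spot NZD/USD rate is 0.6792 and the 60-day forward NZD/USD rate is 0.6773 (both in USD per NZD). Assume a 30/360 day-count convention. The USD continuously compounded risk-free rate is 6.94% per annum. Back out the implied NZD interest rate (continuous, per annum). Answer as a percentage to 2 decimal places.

F = S·e^((r_USD − r_NZD)T) ⇒ r_NZD = r_USD − ln(F/S)/T
ln(0.6773/0.6792) = -0.002801; /(60/360) = -0.016806
r_NZD = 0.0694 + 0.016806 = 0.086206
r_NZD = 8.62%

8.62%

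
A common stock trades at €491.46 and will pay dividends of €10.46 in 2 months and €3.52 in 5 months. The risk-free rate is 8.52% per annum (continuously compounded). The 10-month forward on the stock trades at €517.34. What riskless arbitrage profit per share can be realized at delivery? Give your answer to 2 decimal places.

€4.44 per share

PV(dividends) I = 10.46·e^(−0.0852·2/12) + 3.52·e^(−0.0852·5/12) = 13.7097
Fair forward F* = (S − I)·e^(rT) = (491.46 − 13.7097)·e^0.071000 = 477.7503 × 1.073581 = 512.9036
Market €517.34 > fair 512.9036: forward overpriced → cash-and-carry (borrow at r, buy the stock and collect the dividends, short the forward).
Profit at T = |F_mkt − F*| = |517.34 − 512.9036| = €4.44 per share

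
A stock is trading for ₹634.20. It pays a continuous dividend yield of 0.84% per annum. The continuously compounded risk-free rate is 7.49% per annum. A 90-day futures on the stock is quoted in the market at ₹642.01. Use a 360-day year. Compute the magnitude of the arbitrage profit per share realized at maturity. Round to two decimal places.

₹2.82 per share

Fair futures: F* = S·e^(carry·T), with carry = (r − q) = 0.0749 − 0.0084 = 0.0665
F* = 634.20 · e^(0.0665 × 90/360) = 634.20 · e^0.016625 = 634.20 × 1.016764 = ₹644.8317
Market ₹642.01 < fair ₹644.8317: forward underpriced → reverse cash-and-carry (short spot, go long the forward).
At maturity, profit = |F_mkt − F*| = |642.01 − 644.8317| = ₹2.82 per share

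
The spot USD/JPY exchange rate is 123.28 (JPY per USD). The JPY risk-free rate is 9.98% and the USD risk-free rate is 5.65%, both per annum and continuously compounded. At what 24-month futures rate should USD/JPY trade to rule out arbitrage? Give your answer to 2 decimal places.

F = S·e^((r_JPY − r_USD)T) = 123.28 · e^((0.0998 − 0.0565) × 24/12)
= 123.28 · e^0.086600 = 123.28 × 1.090460
F = 134.43 JPY per USD

134.43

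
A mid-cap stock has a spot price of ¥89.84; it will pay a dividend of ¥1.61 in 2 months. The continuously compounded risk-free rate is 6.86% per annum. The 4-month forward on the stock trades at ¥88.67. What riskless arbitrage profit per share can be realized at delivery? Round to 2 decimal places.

PV(dividends) I = 1.61·e^(−0.0686·2/12) = 1.5917
Fair forward F* = (S − I)·e^(rT) = (89.84 − 1.5917)·e^0.022867 = 88.2483 × 1.023130 = 90.2895
Market ¥88.67 < fair 90.2895: forward underpriced → reverse cash-and-carry (short the stock, invest proceeds at r, pay the dividends, go long the forward).
Profit at T = |F_mkt − F*| = |88.67 − 90.2895| = ¥1.62 per share

¥1.62 per share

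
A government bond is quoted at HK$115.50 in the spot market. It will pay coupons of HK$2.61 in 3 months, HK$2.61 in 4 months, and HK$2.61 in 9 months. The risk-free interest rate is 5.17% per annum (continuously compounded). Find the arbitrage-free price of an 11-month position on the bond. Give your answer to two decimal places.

HK$113.08

PV(coupons) I = 2.61·e^(−0.0517·3/12) + 2.61·e^(−0.0517·4/12) + 2.61·e^(−0.0517·9/12)
I = 2.5765 + 2.5654 + 2.5107 = 7.6526
F = (S − I)·e^(rT) = (115.50 − 7.6526) · e^(0.0517·11/12)
= 107.8474 · e^0.047392 = 107.8474 × 1.048533 = HK$113.08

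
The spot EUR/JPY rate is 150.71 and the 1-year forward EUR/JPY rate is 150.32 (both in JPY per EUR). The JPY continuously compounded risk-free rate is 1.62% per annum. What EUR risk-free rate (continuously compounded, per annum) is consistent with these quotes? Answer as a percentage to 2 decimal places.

F = S·e^((r_JPY − r_EUR)T) ⇒ r_EUR = r_JPY − ln(F/S)/T
ln(150.32/150.71) = -0.002591; /(1) = -0.002591
r_EUR = 0.0162 + 0.002591 = 0.018791
r_EUR = 1.88%

1.88%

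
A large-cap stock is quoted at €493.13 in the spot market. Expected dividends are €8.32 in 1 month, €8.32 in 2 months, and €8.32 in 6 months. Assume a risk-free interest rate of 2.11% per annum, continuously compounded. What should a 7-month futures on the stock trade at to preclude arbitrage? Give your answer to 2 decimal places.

PV(dividends) I = 8.32·e^(−0.0211·1/12) + 8.32·e^(−0.0211·2/12) + 8.32·e^(−0.0211·6/12)
I = 8.3054 + 8.2908 + 8.2327 = 24.8289
F = (S − I)·e^(rT) = (493.13 − 24.8289) · e^(0.0211·7/12)
= 468.3011 · e^0.012308 = 468.3011 × 1.012384 = €474.10

€474.10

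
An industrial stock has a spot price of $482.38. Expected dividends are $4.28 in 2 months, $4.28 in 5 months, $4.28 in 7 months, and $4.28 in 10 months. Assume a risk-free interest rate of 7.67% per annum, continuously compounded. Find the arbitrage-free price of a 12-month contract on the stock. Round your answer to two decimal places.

$503.04

PV(dividends) I = 4.28·e^(−0.0767·2/12) + 4.28·e^(−0.0767·5/12) + 4.28·e^(−0.0767·7/12) + 4.28·e^(−0.0767·10/12)
I = 4.2256 + 4.1454 + 4.0927 + 4.0150 = 16.4787
F = (S − I)·e^(rT) = (482.38 − 16.4787) · e^(0.0767·12/12)
= 465.9013 · e^0.076700 = 465.9013 × 1.079718 = $503.04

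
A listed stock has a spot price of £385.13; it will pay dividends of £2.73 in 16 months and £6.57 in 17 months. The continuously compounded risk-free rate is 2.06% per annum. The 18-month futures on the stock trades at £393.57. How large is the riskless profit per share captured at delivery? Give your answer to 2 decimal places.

£5.67 per share

PV(dividends) I = 2.73·e^(−0.0206·16/12) + 6.57·e^(−0.0206·17/12) = 9.0371
Fair futures F* = (S − I)·e^(rT) = (385.13 − 9.0371)·e^0.030900 = 376.0929 × 1.031382 = 387.8954
Market £393.57 > fair 387.8954: forward overpriced → cash-and-carry (borrow at r, buy the stock and collect the dividends, short the forward).
Profit at T = |F_mkt − F*| = |393.57 − 387.8954| = £5.67 per share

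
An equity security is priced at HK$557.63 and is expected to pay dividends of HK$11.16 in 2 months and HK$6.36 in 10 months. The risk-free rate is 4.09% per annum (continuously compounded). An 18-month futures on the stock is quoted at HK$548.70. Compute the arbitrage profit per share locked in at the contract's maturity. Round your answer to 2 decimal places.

HK$25.89 per share

PV(dividends) I = 11.16·e^(−0.0409·2/12) + 6.36·e^(−0.0409·10/12) = 17.2311
Fair futures F* = (S − I)·e^(rT) = (557.63 − 17.2311)·e^0.061350 = 540.3989 × 1.063271 = 574.5905
Market HK$548.70 < fair 574.5905: forward underpriced → reverse cash-and-carry (short the stock, invest proceeds at r, pay the dividends, go long the forward).
Profit at T = |F_mkt − F*| = |548.70 − 574.5905| = HK$25.89 per share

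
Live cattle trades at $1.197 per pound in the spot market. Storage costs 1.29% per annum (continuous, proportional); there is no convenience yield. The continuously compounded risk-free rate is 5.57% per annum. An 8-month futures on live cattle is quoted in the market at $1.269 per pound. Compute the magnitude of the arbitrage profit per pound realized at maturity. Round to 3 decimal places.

Fair futures: F* = S·e^(carry·T), with carry = (r + u) = 0.0557 + 0.0129 = 0.0686
F* = 1.197 · e^(0.0686 × 8/12) = 1.197 · e^0.045733 = 1.197 × 1.046795 = $1.2530
Market $1.269 > fair $1.2530: forward overpriced → cash-and-carry (buy spot, short the forward).
At maturity, profit = |F_mkt − F*| = |1.269 − 1.2530| = $0.016 per pound

$0.016 per pound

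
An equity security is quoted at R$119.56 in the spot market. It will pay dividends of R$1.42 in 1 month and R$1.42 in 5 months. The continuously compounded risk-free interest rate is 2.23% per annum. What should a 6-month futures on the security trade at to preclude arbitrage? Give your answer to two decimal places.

R$118.04

PV(dividends) I = 1.42·e^(−0.0223·1/12) + 1.42·e^(−0.0223·5/12)
I = 1.4174 + 1.4069 = 2.8243
F = (S − I)·e^(rT) = (119.56 − 2.8243) · e^(0.0223·6/12)
= 116.7357 · e^0.011150 = 116.7357 × 1.011212 = R$118.04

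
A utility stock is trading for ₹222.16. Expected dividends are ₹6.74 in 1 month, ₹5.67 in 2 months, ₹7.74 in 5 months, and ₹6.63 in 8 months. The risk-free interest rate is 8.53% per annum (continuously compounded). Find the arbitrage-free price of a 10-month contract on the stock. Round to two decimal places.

PV(dividends) I = 6.74·e^(−0.0853·1/12) + 5.67·e^(−0.0853·2/12) + 7.74·e^(−0.0853·5/12) + 6.63·e^(−0.0853·8/12)
I = 6.6923 + 5.5900 + 7.4697 + 6.2635 = 26.0155
F = (S − I)·e^(rT) = (222.16 − 26.0155) · e^(0.0853·10/12)
= 196.1445 · e^0.071083 = 196.1445 × 1.073670 = ₹210.59

₹210.59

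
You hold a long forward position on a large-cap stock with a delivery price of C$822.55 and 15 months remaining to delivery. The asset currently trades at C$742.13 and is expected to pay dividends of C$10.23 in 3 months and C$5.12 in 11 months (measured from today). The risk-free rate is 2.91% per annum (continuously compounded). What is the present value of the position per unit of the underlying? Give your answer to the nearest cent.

-C$66.18

PV(remaining dividends) I = 10.23·e^(−0.0291·3/12) + 5.12·e^(−0.0291·11/12) = 15.1411
Current forward F = (S − I)·e^(rT) = (742.13 − 15.1411)·e^(0.0291·15/12) = 726.9889 × 1.037045 = 753.9202
Value (long) = (F − K)·e^(−rT) = (753.9202 − 822.55) × 0.964279 = -66.1783
Value = -C$66.18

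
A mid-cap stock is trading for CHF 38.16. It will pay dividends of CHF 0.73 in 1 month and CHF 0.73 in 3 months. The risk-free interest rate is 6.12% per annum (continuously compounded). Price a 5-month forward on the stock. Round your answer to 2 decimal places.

PV(dividends) I = 0.73·e^(−0.0612·1/12) + 0.73·e^(−0.0612·3/12)
I = 0.7263 + 0.7189 = 1.4452
F = (S − I)·e^(rT) = (38.16 − 1.4452) · e^(0.0612·5/12)
= 36.7148 · e^0.025500 = 36.7148 × 1.025828 = CHF 37.66

CHF 37.66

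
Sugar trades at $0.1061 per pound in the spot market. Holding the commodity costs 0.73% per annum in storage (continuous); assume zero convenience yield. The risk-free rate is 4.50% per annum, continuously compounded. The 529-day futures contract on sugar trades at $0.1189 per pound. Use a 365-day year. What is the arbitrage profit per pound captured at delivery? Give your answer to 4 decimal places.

$0.0044 per pound

Fair futures: F* = S·e^(carry·T), with carry = (r + u) = 0.0450 + 0.0073 = 0.0523
F* = 0.1061 · e^(0.0523 × 529/365) = 0.1061 · e^0.075799 = 0.1061 × 1.078746 = $0.1145
Market $0.1189 > fair $0.1145: forward overpriced → cash-and-carry (buy spot, short the forward).
At maturity, profit = |F_mkt − F*| = |0.1189 − 0.1145| = $0.0044 per pound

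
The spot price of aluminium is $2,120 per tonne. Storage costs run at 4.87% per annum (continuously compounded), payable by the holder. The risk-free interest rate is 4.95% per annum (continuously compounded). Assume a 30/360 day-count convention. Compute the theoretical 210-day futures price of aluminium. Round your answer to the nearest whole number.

Net carry = r + u − y = 0.0495 + 0.0487 − 0.0000 = 0.0982
F = S·e^((r+u−y)T) = 2120 · e^(0.0982 × 210/360) = 2120 · e^0.057283
= 2120 × 1.058955 = $2,245 per tonne

$2,245 per tonne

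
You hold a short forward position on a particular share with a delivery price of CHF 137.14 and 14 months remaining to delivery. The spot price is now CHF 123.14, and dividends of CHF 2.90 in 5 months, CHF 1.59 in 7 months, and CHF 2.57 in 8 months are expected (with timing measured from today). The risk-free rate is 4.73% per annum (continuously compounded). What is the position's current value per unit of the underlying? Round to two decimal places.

CHF 13.52

PV(remaining dividends) I = 2.90·e^(−0.0473·5/12) + 1.59·e^(−0.0473·7/12) + 2.57·e^(−0.0473·8/12) = 6.8804
Current forward F = (S − I)·e^(rT) = (123.14 − 6.8804)·e^(0.0473·14/12) = 116.2596 × 1.056734 = 122.8555
Value (long) = (F − K)·e^(−rT) = (122.8555 − 137.14) × 0.946312 = -13.5176
Short position value = −(long value) = CHF 13.52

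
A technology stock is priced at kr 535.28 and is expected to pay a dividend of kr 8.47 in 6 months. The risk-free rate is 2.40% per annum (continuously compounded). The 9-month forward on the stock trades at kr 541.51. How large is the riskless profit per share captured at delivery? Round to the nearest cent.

PV(dividends) I = 8.47·e^(−0.0240·6/12) = 8.3690
Fair forward F* = (S − I)·e^(rT) = (535.28 − 8.3690)·e^0.018000 = 526.9110 × 1.018163 = 536.4813
Market kr 541.51 > fair 536.4813: forward overpriced → cash-and-carry (borrow at r, buy the stock and collect the dividends, short the forward).
Profit at T = |F_mkt − F*| = |541.51 − 536.4813| = kr 5.03 per share

kr 5.03 per share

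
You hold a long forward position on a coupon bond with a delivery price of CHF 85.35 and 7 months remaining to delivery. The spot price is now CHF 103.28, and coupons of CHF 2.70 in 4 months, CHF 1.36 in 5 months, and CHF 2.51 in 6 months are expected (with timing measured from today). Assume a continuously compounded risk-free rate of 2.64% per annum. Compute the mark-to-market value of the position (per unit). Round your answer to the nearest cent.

CHF 12.74

PV(remaining coupons) I = 2.70·e^(−0.0264·4/12) + 1.36·e^(−0.0264·5/12) + 2.51·e^(−0.0264·6/12) = 6.4986
Current forward F = (S − I)·e^(rT) = (103.28 − 6.4986)·e^(0.0264·7/12) = 96.7814 × 1.015519 = 98.2834
Value (long) = (F − K)·e^(−rT) = (98.2834 − 85.35) × 0.984718 = 12.7358
Value = CHF 12.74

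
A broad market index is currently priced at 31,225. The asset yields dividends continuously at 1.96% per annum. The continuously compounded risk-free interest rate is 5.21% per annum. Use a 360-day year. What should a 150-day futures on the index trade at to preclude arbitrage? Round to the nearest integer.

31,651

F = S·e^((r − q)T) = 31225 · e^((0.0521 − 0.0196) × 150/360)
= 31225 · e^0.013542 = 31225 × 1.013634
F = 31,651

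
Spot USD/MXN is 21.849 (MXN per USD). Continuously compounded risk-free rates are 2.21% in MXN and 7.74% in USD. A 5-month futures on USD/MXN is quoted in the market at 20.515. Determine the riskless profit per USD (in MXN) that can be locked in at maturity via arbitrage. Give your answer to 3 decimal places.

Fair futures: F* = S·e^(carry·T), with carry = (r_MXN − r_USD) = 0.0221 − 0.0774 = -0.0553
F* = 21.849 · e^(-0.0553 × 5/12) = 21.849 · e^-0.023042 = 21.849 × 0.977221 = 21.3513
Market 20.515 < fair 21.3513: forward underpriced → reverse cash-and-carry (short spot, go long the forward).
At maturity, profit = |F_mkt − F*| = |20.515 − 21.3513| = 0.836 per USD (in MXN)

0.836 per USD (in MXN)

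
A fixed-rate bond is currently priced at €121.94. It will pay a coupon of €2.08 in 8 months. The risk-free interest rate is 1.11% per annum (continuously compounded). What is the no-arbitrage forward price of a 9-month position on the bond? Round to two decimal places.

€120.88

PV(coupons) I = 2.08·e^(−0.0111·8/12)
I = 2.0647
F = (S − I)·e^(rT) = (121.94 − 2.0647) · e^(0.0111·9/12)
= 119.8753 · e^0.008325 = 119.8753 × 1.008360 = €120.88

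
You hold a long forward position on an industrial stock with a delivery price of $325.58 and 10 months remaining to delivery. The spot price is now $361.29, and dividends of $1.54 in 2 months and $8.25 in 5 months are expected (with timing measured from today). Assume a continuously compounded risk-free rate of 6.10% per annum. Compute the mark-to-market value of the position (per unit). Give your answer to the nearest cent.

$42.28

PV(remaining dividends) I = 1.54·e^(−0.0610·2/12) + 8.25·e^(−0.0610·5/12) = 9.5674
Current forward F = (S − I)·e^(rT) = (361.29 − 9.5674)·e^(0.0610·10/12) = 351.7226 × 1.052148 = 370.0642
Value (long) = (F − K)·e^(−rT) = (370.0642 − 325.58) × 0.950437 = 42.2794
Value = $42.28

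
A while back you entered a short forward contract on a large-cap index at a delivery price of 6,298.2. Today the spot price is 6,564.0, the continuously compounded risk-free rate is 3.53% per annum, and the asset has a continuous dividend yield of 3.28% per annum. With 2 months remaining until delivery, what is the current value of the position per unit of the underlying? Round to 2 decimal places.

-266.96

Current fair forward for the remaining 2 months: F = S·e^((r − q)·T), (r − q) = 0.0353 − 0.0328 = 0.0025
F = 6564.0 · e^(0.0025 × 2/12) = 6564.0 × 1.00041675 = 6566.7355
Value of long forward = (F − K)·e^(−rT) = (6566.7355 − 6298.2) · e^(−0.0353·2/12)
= 268.5355 × 0.99413394 = 266.96
Short position value = −(long value) = -266.96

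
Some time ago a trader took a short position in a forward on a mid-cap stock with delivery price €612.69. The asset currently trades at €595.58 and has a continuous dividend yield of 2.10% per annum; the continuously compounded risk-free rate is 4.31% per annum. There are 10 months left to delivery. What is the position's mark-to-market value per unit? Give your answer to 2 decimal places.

Current fair forward for the remaining 10 months: F = S·e^((r − q)·T), (r − q) = 0.0431 − 0.0210 = 0.0221
F = 595.58 · e^(0.0221 × 10/12) = 595.58 × 1.018587 = 606.6500
Value of long forward = (F − K)·e^(−rT) = (606.6500 − 612.69) · e^(−0.0431·10/12)
= -6.0400 × 0.964721 = -5.83
Short position value = −(long value) = €5.83

€5.83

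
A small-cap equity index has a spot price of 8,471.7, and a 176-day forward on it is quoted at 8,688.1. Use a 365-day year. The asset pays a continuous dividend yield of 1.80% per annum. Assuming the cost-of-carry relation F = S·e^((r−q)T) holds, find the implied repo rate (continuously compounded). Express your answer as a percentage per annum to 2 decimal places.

7.03%

From F = S·e^((r−q)T): (r − q) = ln(F/S)/T
ln(8688.1/8471.7) = ln(1.025544) = 0.025223
(r − q) = 0.025223 / (176/365) = 0.052309
r = ln(F/S)/T + q = 0.052309 + 0.0180 = 0.070309
r = 7.03%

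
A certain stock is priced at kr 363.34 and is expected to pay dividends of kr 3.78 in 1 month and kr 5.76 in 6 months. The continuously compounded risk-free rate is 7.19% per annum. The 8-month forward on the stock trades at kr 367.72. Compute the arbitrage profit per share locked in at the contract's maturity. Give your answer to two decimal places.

PV(dividends) I = 3.78·e^(−0.0719·1/12) + 5.76·e^(−0.0719·6/12) = 9.3140
Fair forward F* = (S − I)·e^(rT) = (363.34 − 9.3140)·e^0.047933 = 354.0260 × 1.049100 = 371.4087
Market kr 367.72 < fair 371.4087: forward underpriced → reverse cash-and-carry (short the stock, invest proceeds at r, pay the dividends, go long the forward).
Profit at T = |F_mkt − F*| = |367.72 − 371.4087| = kr 3.69 per share

kr 3.69 per share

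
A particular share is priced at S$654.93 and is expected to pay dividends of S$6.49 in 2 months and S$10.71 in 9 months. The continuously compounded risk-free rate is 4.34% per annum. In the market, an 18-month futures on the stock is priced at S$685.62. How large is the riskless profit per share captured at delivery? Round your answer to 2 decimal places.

S$4.58 per share

PV(dividends) I = 6.49·e^(−0.0434·2/12) + 10.71·e^(−0.0434·9/12) = 16.8102
Fair futures F* = (S − I)·e^(rT) = (654.93 − 16.8102)·e^0.065100 = 638.1198 × 1.067266 = 681.0436
Market S$685.62 > fair 681.0436: forward overpriced → cash-and-carry (borrow at r, buy the stock and collect the dividends, short the forward).
Profit at T = |F_mkt − F*| = |685.62 − 681.0436| = S$4.58 per share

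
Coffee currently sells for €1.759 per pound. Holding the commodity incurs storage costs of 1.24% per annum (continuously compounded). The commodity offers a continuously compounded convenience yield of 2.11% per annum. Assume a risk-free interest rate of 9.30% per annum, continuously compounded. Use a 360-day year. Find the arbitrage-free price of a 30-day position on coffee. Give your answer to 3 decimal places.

€1.771 per pound

Net carry = r + u − y = 0.0930 + 0.0124 − 0.0211 = 0.0843
F = S·e^((r+u−y)T) = 1.759 · e^(0.0843 × 30/360) = 1.759 · e^0.007025
= 1.759 × 1.007050 = €1.771 per pound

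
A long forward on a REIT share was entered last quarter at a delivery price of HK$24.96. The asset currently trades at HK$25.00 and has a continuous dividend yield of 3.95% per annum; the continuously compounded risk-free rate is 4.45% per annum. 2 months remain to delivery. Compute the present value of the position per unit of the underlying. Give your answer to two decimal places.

HK$0.06

Current fair forward for the remaining 2 months: F = S·e^((r − q)·T), (r − q) = 0.0445 − 0.0395 = 0.0050
F = 25.00 · e^(0.0050 × 2/12) = 25.00 × 1.000834 = 25.0208
Value of long forward = (F − K)·e^(−rT) = (25.0208 − 24.96) · e^(−0.0445·2/12)
= 0.0608 × 0.992611 = 0.06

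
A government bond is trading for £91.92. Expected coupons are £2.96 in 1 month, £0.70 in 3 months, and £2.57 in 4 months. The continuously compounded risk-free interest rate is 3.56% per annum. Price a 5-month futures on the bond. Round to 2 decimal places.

PV(coupons) I = 2.96·e^(−0.0356·1/12) + 0.70·e^(−0.0356·3/12) + 2.57·e^(−0.0356·4/12)
I = 2.9512 + 0.6938 + 2.5397 = 6.1847
F = (S − I)·e^(rT) = (91.92 − 6.1847) · e^(0.0356·5/12)
= 85.7353 · e^0.014833 = 85.7353 × 1.014944 = £87.02

£87.02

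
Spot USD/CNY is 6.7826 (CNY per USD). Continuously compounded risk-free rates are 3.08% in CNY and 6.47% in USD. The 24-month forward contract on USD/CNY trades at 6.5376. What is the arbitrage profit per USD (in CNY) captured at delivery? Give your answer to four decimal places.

0.1996 per USD (in CNY)

Fair forward: F* = S·e^(carry·T), with carry = (r_CNY − r_USD) = 0.0308 − 0.0647 = -0.0339
F* = 6.7826 · e^(-0.0339 × 24/12) = 6.7826 · e^-0.067800 = 6.7826 × 0.934447 = 6.3380
Market 6.5376 > fair 6.3380: forward overpriced → cash-and-carry (buy spot, short the forward).
At maturity, profit = |F_mkt − F*| = |6.5376 − 6.3380| = 0.1996 per USD (in CNY)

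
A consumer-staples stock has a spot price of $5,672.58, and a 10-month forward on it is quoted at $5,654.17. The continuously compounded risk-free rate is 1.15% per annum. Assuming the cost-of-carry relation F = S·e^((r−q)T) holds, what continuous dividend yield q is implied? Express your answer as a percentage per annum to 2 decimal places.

From F = S·e^((r−q)T): (r − q) = ln(F/S)/T
ln(5654.17/5672.58) = ln(0.996755) = -0.003250
(r − q) = -0.003250 / (10/12) = -0.003900
q = r − ln(F/S)/T = 0.0115 + 0.003900 = 0.015400
q = 1.54%

1.54%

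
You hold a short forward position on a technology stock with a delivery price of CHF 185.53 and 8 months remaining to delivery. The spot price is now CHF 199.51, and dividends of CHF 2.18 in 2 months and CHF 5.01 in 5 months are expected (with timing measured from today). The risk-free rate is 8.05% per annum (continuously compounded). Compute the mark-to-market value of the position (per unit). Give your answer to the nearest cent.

PV(remaining dividends) I = 2.18·e^(−0.0805·2/12) + 5.01·e^(−0.0805·5/12) = 6.9957
Current forward F = (S − I)·e^(rT) = (199.51 − 6.9957)·e^(0.0805·8/12) = 192.5143 × 1.055133 = 203.1282
Value (long) = (F − K)·e^(−rT) = (203.1282 − 185.53) × 0.947748 = 16.6787
Short position value = −(long value) = -CHF 16.68

-CHF 16.68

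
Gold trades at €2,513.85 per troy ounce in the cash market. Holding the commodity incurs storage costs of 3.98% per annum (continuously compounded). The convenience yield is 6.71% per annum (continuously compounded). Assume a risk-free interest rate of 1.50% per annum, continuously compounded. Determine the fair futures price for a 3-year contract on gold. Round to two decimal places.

€2,422.78 per troy ounce

Net carry = r + u − y = 0.0150 + 0.0398 − 0.0671 = -0.0123
F = S·e^((r+u−y)T) = 2513.85 · e^(-0.0123 × 3) = 2513.85 · e^-0.03690000
= 2513.85 × 0.96377251 = €2,422.78 per troy ounce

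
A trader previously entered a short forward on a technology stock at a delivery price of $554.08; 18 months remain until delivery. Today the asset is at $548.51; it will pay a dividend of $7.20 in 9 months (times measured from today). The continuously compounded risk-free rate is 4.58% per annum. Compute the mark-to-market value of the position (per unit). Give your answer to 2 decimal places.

PV(remaining dividends) I = 7.20·e^(−0.0458·9/12) = 6.9569
Current forward F = (S − I)·e^(rT) = (548.51 − 6.9569)·e^(0.0458·18/12) = 541.5531 × 1.071115 = 580.0656
Value (long) = (F − K)·e^(−rT) = (580.0656 − 554.08) × 0.933607 = 24.2603
Short position value = −(long value) = -$24.26

-$24.26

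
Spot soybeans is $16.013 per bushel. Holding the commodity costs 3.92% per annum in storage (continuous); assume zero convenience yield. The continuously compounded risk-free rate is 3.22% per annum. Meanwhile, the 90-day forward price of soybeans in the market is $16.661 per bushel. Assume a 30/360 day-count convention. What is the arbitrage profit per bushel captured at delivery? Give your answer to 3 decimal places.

$0.360 per bushel

Fair forward: F* = S·e^(carry·T), with carry = (r + u) = 0.0322 + 0.0392 = 0.0714
F* = 16.013 · e^(0.0714 × 90/360) = 16.013 · e^0.017850 = 16.013 × 1.018010 = $16.3014
Market $16.661 > fair $16.3014: forward overpriced → cash-and-carry (buy spot, short the forward).
At maturity, profit = |F_mkt − F*| = |16.661 − 16.3014| = $0.360 per bushel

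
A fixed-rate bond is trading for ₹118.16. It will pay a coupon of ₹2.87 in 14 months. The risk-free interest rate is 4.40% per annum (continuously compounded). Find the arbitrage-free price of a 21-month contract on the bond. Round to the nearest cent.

₹124.67

PV(coupons) I = 2.87·e^(−0.0440·14/12)
I = 2.7264
F = (S − I)·e^(rT) = (118.16 − 2.7264) · e^(0.0440·21/12)
= 115.4336 · e^0.077000 = 115.4336 × 1.080042 = ₹124.67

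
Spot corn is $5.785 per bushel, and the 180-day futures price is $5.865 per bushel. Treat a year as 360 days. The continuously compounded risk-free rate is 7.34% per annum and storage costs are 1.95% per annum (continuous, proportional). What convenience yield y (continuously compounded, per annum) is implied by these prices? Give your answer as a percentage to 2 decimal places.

F = S·e^((r+u−y)T) ⇒ (r+u−y) = ln(F/S)/T
ln(5.865/5.785) = 0.013734; /T ⇒ 0.027468
y = r + u − ln(F/S)/T = 0.0734 + 0.0195 − 0.027468 = 0.065432
y = 6.54%

6.54%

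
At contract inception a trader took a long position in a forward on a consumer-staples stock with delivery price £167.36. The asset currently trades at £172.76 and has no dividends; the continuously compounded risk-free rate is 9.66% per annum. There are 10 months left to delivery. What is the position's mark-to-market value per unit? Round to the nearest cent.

Current fair forward for the remaining 10 months: F = S·e^(r·T), r = 0.0966
F = 172.76 · e^(0.0966 × 10/12) = 172.76 × 1.083829 = 187.2423
Value of long forward = (F − K)·e^(−rT) = (187.2423 − 167.36) · e^(−0.0966·10/12)
= 19.8823 × 0.922655 = 18.34

£18.34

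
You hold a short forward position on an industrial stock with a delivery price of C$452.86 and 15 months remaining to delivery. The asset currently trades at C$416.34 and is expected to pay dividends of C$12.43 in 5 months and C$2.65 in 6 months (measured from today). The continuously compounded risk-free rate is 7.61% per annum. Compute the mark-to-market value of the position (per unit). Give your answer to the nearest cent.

C$10.02

PV(remaining dividends) I = 12.43·e^(−0.0761·5/12) + 2.65·e^(−0.0761·6/12) = 14.5931
Current forward F = (S − I)·e^(rT) = (416.34 − 14.5931)·e^(0.0761·15/12) = 401.7469 × 1.099796 = 441.8396
Value (long) = (F − K)·e^(−rT) = (441.8396 − 452.86) × 0.909259 = -10.0204
Short position value = −(long value) = C$10.02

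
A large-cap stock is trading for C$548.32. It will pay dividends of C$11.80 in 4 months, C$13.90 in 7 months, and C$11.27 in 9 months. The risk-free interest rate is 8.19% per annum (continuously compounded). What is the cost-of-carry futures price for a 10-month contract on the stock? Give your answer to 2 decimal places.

C$549.22

PV(dividends) I = 11.80·e^(−0.0819·4/12) + 13.90·e^(−0.0819·7/12) + 11.27·e^(−0.0819·9/12)
I = 11.4822 + 13.2515 + 10.5986 = 35.3323
F = (S − I)·e^(rT) = (548.32 − 35.3323) · e^(0.0819·10/12)
= 512.9877 · e^0.068250 = 512.9877 × 1.070633 = C$549.22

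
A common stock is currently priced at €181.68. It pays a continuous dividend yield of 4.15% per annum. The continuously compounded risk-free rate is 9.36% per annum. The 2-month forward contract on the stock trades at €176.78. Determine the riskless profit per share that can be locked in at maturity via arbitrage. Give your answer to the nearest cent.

Fair forward: F* = S·e^(carry·T), with carry = (r − q) = 0.0936 − 0.0415 = 0.0521
F* = 181.68 · e^(0.0521 × 2/12) = 181.68 · e^0.008683 = 181.68 × 1.008721 = €183.2644
Market €176.78 < fair €183.2644: forward underpriced → reverse cash-and-carry (short spot, go long the forward).
At maturity, profit = |F_mkt − F*| = |176.78 − 183.2644| = €6.48 per share

€6.48 per share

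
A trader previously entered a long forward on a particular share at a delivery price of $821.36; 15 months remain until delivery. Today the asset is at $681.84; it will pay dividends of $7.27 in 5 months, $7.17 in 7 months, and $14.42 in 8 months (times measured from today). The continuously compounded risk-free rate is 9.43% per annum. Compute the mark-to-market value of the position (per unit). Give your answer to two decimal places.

PV(remaining dividends) I = 7.27·e^(−0.0943·5/12) + 7.17·e^(−0.0943·7/12) + 14.42·e^(−0.0943·8/12) = 27.3175
Current forward F = (S − I)·e^(rT) = (681.84 − 27.3175)·e^(0.0943·15/12) = 654.5225 × 1.125103 = 736.4052
Value (long) = (F − K)·e^(−rT) = (736.4052 − 821.36) × 0.888807 = -75.5084
Value = -$75.51

-$75.51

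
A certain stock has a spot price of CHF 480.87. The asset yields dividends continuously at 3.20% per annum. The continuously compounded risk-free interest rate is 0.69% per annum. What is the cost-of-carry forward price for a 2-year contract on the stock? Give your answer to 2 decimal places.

CHF 457.33

F = S·e^((r − q)T) = 480.87 · e^((0.0069 − 0.0320) × 2)
= 480.87 · e^-0.050200 = 480.87 × 0.951039
F = CHF 457.33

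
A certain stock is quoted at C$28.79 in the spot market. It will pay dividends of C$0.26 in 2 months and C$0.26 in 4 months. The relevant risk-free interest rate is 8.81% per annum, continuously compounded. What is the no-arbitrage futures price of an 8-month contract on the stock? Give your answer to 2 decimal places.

C$29.99

PV(dividends) I = 0.26·e^(−0.0881·2/12) + 0.26·e^(−0.0881·4/12)
I = 0.2562 + 0.2525 = 0.5087
F = (S − I)·e^(rT) = (28.79 − 0.5087) · e^(0.0881·8/12)
= 28.2813 · e^0.058733 = 28.2813 × 1.060492 = C$29.99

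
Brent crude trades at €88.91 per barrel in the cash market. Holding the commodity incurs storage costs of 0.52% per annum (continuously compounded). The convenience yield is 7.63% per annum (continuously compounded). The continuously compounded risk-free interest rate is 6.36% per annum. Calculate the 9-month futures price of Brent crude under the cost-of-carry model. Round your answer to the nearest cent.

Net carry = r + u − y = 0.0636 + 0.0052 − 0.0763 = -0.0075
F = S·e^((r+u−y)T) = 88.91 · e^(-0.0075 × 9/12) = 88.91 · e^-0.005625
= 88.91 × 0.994391 = €88.41 per barrel

€88.41 per barrel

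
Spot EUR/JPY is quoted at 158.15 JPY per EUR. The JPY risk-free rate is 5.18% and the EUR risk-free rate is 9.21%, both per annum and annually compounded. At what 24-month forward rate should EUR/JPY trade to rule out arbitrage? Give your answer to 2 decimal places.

146.69

By covered interest parity, F = S · (1+r_JPY)^T / (1+r_EUR)^T
= 158.15 × 1.106283 / 1.192682 = 158.15 × 0.927559
F = 146.69 JPY per EUR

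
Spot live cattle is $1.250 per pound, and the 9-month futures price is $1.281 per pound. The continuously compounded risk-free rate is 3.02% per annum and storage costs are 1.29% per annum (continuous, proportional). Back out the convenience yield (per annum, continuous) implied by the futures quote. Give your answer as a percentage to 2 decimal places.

1.04%

F = S·e^((r+u−y)T) ⇒ (r+u−y) = ln(F/S)/T
ln(1.281/1.250) = 0.024497; /T ⇒ 0.032663
y = r + u − ln(F/S)/T = 0.0302 + 0.0129 − 0.032663 = 0.010437
y = 1.04%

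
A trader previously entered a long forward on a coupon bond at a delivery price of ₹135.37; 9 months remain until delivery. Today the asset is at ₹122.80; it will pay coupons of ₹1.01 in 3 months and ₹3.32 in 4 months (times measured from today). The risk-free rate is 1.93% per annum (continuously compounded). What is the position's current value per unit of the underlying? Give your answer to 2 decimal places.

-₹14.93

PV(remaining coupons) I = 1.01·e^(−0.0193·3/12) + 3.32·e^(−0.0193·4/12) = 4.3038
Current forward F = (S − I)·e^(rT) = (122.80 − 4.3038)·e^(0.0193·9/12) = 118.4962 × 1.014580 = 120.2239
Value (long) = (F − K)·e^(−rT) = (120.2239 − 135.37) × 0.985629 = -14.9284
Value = -₹14.93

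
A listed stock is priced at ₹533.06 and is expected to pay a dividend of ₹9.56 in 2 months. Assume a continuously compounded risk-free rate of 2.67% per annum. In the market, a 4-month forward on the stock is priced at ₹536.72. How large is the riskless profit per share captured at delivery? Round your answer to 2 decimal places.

₹8.50 per share

PV(dividends) I = 9.56·e^(−0.0267·2/12) = 9.5176
Fair forward F* = (S − I)·e^(rT) = (533.06 − 9.5176)·e^0.008900 = 523.5424 × 1.008940 = 528.2229
Market ₹536.72 > fair 528.2229: forward overpriced → cash-and-carry (borrow at r, buy the stock and collect the dividends, short the forward).
Profit at T = |F_mkt − F*| = |536.72 − 528.2229| = ₹8.50 per share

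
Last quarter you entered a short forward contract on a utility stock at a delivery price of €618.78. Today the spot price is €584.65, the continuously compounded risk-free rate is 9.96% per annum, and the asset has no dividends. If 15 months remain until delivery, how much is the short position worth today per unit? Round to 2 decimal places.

-€38.31

Current fair forward for the remaining 15 months: F = S·e^(r·T), r = 0.0996
F = 584.65 · e^(0.0996 × 15/12) = 584.65 × 1.132582 = 662.1641
Value of long forward = (F − K)·e^(−rT) = (662.1641 − 618.78) · e^(−0.0996·15/12)
= 43.3841 × 0.882938 = 38.31
Short position value = −(long value) = -€38.31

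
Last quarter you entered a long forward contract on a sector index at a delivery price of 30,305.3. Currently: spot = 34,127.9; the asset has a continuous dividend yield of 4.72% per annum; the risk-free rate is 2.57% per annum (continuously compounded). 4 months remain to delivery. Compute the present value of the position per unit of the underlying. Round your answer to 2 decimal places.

3548.36

Current fair forward for the remaining 4 months: F = S·e^((r − q)·T), (r − q) = 0.0257 − 0.0472 = -0.0215
F = 34127.9 · e^(-0.0215 × 4/12) = 34127.9 × 0.99285895 = 33884.1910
Value of long forward = (F − K)·e^(−rT) = (33884.1910 − 30305.3) · e^(−0.0257·4/12)
= 3578.8910 × 0.99146992 = 3548.36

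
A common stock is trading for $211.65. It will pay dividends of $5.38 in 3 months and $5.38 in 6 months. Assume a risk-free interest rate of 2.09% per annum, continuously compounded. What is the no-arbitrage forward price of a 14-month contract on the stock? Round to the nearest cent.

$205.93

PV(dividends) I = 5.38·e^(−0.0209·3/12) + 5.38·e^(−0.0209·6/12)
I = 5.3520 + 5.3241 = 10.6761
F = (S − I)·e^(rT) = (211.65 − 10.6761) · e^(0.0209·14/12)
= 200.9739 · e^0.024383 = 200.9739 × 1.024683 = $205.93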